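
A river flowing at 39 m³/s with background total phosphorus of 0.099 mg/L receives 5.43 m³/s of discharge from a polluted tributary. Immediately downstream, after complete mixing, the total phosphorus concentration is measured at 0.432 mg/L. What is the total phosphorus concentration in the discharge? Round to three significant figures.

2.82 mg/L

Mass balance: 39.00·0.09900 + 5.430·Cₑ = 44.43·0.4320
→ Cₑ = (44.43·0.4320 − 39.00·0.09900) / 5.430 = 2.824 mg/L.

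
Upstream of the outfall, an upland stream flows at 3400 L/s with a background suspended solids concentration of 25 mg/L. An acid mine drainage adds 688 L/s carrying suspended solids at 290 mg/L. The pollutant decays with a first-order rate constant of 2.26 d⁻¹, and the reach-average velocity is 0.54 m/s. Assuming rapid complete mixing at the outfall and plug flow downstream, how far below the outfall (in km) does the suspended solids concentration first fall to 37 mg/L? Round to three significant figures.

13.0 km

Mass balance: C = (3400·25.00 + 688.0·290.0) / 4088 = 284500/4088 = 69.60 mg/L.
Set 69.60·exp(−k·t) = 37 → t = ln(69.60/37)/k = 24150 s = 6.710 h.
Distance = v·t = 0.54·24150 = 13040 m = 13.04 km.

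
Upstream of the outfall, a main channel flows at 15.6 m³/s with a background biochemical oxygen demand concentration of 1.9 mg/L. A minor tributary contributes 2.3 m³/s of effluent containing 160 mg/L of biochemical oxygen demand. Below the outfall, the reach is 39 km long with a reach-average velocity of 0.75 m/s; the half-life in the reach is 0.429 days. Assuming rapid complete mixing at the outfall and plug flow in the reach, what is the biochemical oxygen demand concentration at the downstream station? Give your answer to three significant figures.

8.40 mg/L

Flow-weighted average: C = (15.60·1.900 + 2.300·160.0) / 17.90 = 397.6/17.90 = 22.21 mg/L.
Travel time t = 39·1000 / 0.75 = 52000 s = 14.44 h.
Half-life 0.429 d → k = ln 2 / 0.429 = 1.616 d⁻¹.
Applying C = C₀e^(−kt): 22.21 × 0.3782 = 8.401 mg/L.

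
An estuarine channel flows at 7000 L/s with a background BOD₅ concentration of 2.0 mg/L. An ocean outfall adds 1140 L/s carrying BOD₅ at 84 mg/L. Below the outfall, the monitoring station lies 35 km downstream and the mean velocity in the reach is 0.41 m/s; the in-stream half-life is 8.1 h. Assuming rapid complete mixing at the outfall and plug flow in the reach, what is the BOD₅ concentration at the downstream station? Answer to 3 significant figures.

1.77 mg/L

Conservation of mass: C = (7000·2.000 + 1140·84.00) / 8140 = 109800/8140 = 13.48 mg/L.
Travel time t = 35·1000 / 0.41 = 85370 s = 23.71 h.
Half-life 8.1 h → k = ln 2 / 8.1 = 0.08557 h⁻¹ = 2.054 d⁻¹.
Applying C = C₀e^(−kt): 13.48 × 0.1314 = 1.772 mg/L.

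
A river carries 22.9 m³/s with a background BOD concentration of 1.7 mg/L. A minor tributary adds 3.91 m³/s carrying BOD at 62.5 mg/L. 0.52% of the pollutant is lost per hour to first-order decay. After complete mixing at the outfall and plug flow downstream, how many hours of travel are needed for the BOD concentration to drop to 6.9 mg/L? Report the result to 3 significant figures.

81.8 h

Mixed concentration C = ΣQC/ΣQ = (22.90·1.700 + 3.910·62.50) / 26.81 = 283.3/26.81 = 10.57 mg/L.
0.52%/h lost → k = −ln(1 − 0.0052) = 0.005214 h⁻¹.
10.57·exp(−k·t) = 6.9 → t = ln(10.57/6.9)/k = 294300 s = 81.75 h.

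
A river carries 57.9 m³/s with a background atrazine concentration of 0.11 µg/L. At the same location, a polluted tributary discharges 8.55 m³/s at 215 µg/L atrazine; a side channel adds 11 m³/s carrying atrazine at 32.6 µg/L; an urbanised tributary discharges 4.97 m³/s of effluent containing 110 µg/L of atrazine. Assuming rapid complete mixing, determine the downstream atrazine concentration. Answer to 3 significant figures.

Conservation of mass: C = (57.90·0.1100 + 8.550·215.0 + 11.00·32.60 + 4.970·110.0) / 82.42 = 2750/82.42 = 33.36 µg/L.

33.4 µg/L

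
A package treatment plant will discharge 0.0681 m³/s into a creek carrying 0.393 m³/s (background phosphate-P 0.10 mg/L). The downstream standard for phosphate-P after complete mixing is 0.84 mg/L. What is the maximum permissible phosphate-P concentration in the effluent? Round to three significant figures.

5.11 mg/L

At the limit, (Qr·Cr + Qe·Cₑ)/(Qr + Qe) = 0.84:
Cₑ = (0.4611·0.84 − 0.3930·0.1000) / 0.06810 = 5.110 mg/L.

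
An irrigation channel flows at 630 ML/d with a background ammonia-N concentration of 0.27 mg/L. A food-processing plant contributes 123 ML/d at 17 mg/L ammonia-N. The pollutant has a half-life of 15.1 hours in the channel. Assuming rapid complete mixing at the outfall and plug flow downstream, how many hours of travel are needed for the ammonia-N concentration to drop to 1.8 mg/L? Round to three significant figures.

Mixed concentration C = ΣQC/ΣQ = (630.0·0.2700 + 123.0·17.00) / 753.0 = 2261/753.0 = 3.003 mg/L.
Half-life 15.1 h → k = ln 2 / 15.1 = 0.04590 h⁻¹ = 1.102 d⁻¹.
3.003·exp(−k·t) = 1.8 → t = ln(3.003/1.8)/k = 40130 s = 11.15 h.

11.1 h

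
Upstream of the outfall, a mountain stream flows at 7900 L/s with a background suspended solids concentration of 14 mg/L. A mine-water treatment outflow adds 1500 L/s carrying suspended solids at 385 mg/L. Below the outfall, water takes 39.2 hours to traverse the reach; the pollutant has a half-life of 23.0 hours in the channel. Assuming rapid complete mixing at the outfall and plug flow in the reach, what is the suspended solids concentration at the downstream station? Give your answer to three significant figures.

Flow-weighted average: C = (7900·14.00 + 1500·385.0) / 9400 = 688100/9400 = 73.20 mg/L.
Half-life 23.0 h → k = ln 2 / 23.0 = 0.03014 h⁻¹ = 0.7233 d⁻¹.
After decay, C = 73.20 × e^(−kt) = 73.20 × 0.3069 = 22.46 mg/L.

22.5 mg/L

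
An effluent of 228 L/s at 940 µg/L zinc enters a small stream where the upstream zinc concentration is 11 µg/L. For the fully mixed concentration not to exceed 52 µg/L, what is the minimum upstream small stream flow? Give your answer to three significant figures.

4940 L/s

Set C_mix = 52: (Q·11.00 + 228.0·940.0) / (Q + 228.0) = 52
→ Q = 228.0·(940.0 − 52)/(52 − 11.00) = 4938 L/s.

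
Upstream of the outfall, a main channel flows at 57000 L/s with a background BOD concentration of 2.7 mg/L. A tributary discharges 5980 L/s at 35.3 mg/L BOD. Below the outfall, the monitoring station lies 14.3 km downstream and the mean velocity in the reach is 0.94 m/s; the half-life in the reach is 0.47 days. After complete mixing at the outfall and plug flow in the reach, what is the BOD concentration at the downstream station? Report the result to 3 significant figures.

4.47 mg/L

Mixed concentration C = ΣQC/ΣQ = (57000·2.700 + 5980·35.30) / 62980 = 365000/62980 = 5.795 mg/L.
Travel time t = 14.3·1000 / 0.94 = 15210 s = 4.226 h.
Half-life 0.47 d → k = ln 2 / 0.47 = 1.475 d⁻¹.
After decay, C = 5.795 × e^(−kt) = 5.795 × 0.7713 = 4.470 mg/L.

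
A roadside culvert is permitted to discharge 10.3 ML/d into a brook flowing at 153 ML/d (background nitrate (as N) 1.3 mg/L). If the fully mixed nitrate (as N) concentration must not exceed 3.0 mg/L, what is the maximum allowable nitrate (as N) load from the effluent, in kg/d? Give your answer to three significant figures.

291 kg/d

Mass balance at the limit: 153.0·1.300 + 10.30·Cₑ = 163.3·3.0 → Cₑ = 28.25 mg/L.
10.30 ML/d = 0.1192 m³/s. Load = 0.1192 m³/s × 28.25 g/m³ × 86 400 s/d = 291.0 kg/d.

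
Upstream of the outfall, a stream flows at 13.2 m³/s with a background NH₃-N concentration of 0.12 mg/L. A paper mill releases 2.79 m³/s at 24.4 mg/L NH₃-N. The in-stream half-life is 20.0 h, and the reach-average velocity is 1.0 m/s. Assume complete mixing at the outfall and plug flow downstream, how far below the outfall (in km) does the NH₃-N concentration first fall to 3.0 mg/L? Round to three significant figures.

38.8 km

Mixed concentration C = ΣQC/ΣQ = (13.20·0.1200 + 2.790·24.40) / 15.99 = 69.66/15.99 = 4.356 mg/L.
Half-life 20.0 h → k = ln 2 / 20.0 = 0.03466 h⁻¹ = 0.8318 d⁻¹.
Set 4.356·exp(−k·t) = 3.0 → t = ln(4.356/3.0)/k = 38750 s = 10.76 h.
Distance = v·t = 1.0·38750 = 38750 m = 38.75 km.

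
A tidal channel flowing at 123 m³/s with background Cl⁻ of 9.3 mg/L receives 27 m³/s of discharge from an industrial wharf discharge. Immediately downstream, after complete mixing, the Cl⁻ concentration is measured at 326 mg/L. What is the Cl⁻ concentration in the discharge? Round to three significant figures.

Mass balance: 123.0·9.300 + 27.00·Cₑ = 150.0·326.0
→ Cₑ = (150.0·326.0 − 123.0·9.300) / 27.00 = 1769 mg/L.

1770 mg/L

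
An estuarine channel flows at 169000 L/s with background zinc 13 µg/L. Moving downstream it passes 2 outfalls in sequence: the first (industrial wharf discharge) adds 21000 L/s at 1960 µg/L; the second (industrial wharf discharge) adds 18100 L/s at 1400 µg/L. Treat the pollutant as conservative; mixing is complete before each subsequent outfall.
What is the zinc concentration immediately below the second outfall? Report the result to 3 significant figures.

330 µg/L

Outfall 1: combined Q = 190000 L/s; C = (169000·13.00 + 21000·1960)/190000 = 228.2 µg/L.
Outfall 2: combined Q = 208100 L/s; C = (190000·228.2 + 18100·1400)/208100 = 330.1 µg/L.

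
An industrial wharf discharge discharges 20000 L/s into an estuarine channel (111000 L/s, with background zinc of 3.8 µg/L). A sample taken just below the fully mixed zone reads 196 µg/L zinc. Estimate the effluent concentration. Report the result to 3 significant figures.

1260 µg/L

Mass balance: 111000·3.800 + 20000·Cₑ = 131000·196.0
→ Cₑ = (131000·196.0 − 111000·3.800) / 20000 = 1263 µg/L.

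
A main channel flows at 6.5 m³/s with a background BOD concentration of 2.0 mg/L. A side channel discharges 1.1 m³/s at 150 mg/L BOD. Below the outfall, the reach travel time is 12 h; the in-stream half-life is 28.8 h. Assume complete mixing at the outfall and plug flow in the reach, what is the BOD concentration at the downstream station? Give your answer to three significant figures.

Flow-weighted average: C = (6.500·2.000 + 1.100·150.0) / 7.600 = 178.0/7.600 = 23.42 mg/L.
Half-life 28.8 h → k = ln 2 / 28.8 = 0.02407 h⁻¹ = 0.5776 d⁻¹.
First-order decay: C = 23.42·exp(−k·t) = 23.42·0.7492 = 17.55 mg/L.

17.5 mg/L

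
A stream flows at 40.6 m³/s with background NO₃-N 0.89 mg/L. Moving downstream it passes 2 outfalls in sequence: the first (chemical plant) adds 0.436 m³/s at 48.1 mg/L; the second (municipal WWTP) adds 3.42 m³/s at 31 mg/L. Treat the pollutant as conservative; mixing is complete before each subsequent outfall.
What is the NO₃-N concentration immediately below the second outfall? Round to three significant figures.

3.67 mg/L

Below outfall 1: Q → 41.04 m³/s, C = (40.60·0.8900 + 0.4360·48.10)/41.04 = 1.392 mg/L.
Below outfall 2: Q → 44.46 m³/s, C = (41.04·1.392 + 3.420·31.00)/44.46 = 3.669 mg/L.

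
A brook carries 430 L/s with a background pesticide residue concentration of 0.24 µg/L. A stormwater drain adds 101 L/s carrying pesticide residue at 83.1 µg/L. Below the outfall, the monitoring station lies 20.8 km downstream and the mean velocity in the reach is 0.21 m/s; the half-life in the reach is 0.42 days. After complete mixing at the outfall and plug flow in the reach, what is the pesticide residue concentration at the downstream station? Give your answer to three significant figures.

2.41 µg/L

Mixed concentration C = ΣQC/ΣQ = (430.0·0.2400 + 101.0·83.10) / 531.0 = 8496/531.0 = 16.00 µg/L.
Travel time t = 20.8·1000 / 0.21 = 99050 s = 27.51 h.
Half-life 0.42 d → k = ln 2 / 0.42 = 1.650 d⁻¹.
Applying C = C₀e^(−kt): 16.00 × 0.1508 = 2.413 µg/L.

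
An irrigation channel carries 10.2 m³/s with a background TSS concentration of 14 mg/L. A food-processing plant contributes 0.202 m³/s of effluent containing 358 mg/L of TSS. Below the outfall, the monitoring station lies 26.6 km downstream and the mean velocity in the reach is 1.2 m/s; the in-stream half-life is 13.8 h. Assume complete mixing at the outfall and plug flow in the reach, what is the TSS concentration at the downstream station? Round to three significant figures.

15.2 mg/L

Flow-weighted average: C = (10.20·14.00 + 0.2020·358.0) / 10.40 = 215.1/10.40 = 20.68 mg/L.
Travel time t = 26.6·1000 / 1.2 = 22170 s = 6.157 h.
Half-life 13.8 h → k = ln 2 / 13.8 = 0.05023 h⁻¹ = 1.205 d⁻¹.
Applying C = C₀e^(−kt): 20.68 × 0.7340 = 15.18 mg/L.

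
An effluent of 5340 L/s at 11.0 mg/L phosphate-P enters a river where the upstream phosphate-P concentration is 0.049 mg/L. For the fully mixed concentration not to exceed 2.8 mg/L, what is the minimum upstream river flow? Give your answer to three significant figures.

Set C_mix = 2.8: (Q·0.04900 + 5340·11.00) / (Q + 5340) = 2.8
→ Q = 5340·(11.00 − 2.8)/(2.8 − 0.04900) = 15920 L/s.

15900 L/s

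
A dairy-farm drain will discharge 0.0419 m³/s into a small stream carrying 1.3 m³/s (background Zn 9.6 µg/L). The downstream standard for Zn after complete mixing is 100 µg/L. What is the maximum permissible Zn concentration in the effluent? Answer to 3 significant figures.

2900 µg/L

At the limit, (Qr·Cr + Qe·Cₑ)/(Qr + Qe) = 100:
Cₑ = (1.342·100 − 1.300·9.600) / 0.04190 = 2905 µg/L.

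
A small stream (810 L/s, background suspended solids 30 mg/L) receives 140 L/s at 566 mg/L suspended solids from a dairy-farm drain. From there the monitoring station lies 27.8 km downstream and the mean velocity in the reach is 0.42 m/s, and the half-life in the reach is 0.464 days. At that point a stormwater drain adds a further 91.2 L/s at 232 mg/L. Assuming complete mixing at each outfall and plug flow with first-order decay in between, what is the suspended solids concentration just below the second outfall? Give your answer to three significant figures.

52.0 mg/L

Mixed concentration C = ΣQC/ΣQ = (810.0·30.00 + 140.0·566.0) / 950.0 = 103500/950.0 = 109.0 mg/L; combined flow 950.0 L/s.
Travel time t = 27.8·1000 / 0.42 = 66190 s = 18.39 h.
Half-life 0.464 d → k = ln 2 / 0.464 = 1.494 d⁻¹.
First-order decay: C = 109.0·exp(−k·t) = 109.0·0.3184 = 34.70 mg/L.
Second outfall: C = (950.0·34.70 + 91.20·232.0)/1041 = 51.98 mg/L.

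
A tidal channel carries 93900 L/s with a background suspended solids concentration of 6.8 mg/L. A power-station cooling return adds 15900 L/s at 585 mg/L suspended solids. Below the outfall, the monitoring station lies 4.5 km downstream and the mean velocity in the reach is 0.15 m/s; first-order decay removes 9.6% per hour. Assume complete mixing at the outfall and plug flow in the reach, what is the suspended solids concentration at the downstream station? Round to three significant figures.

39.0 mg/L

Mass balance: C = (93900·6.800 + 15900·585.0) / 109800 = 9940000/109800 = 90.53 mg/L.
Travel time t = 4.5·1000 / 0.15 = 30000 s = 8.333 h.
9.6%/h lost → k = −ln(1 − 0.096) = 0.1009 h⁻¹.
Applying C = C₀e^(−kt): 90.53 × 0.4313 = 39.04 mg/L.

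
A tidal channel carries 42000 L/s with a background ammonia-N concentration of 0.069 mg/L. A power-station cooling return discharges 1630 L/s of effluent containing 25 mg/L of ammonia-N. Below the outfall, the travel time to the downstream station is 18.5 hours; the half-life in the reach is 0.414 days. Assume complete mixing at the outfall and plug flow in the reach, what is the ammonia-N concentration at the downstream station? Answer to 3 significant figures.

0.275 mg/L

Mass balance: C = (42000·0.06900 + 1630·25.00) / 43630 = 43650/43630 = 1.000 mg/L.
Half-life 0.414 d → k = ln 2 / 0.414 = 1.674 d⁻¹.
Decay over the reach: 1.000·exp(−kt) = 1.000·0.2751 = 0.2752 mg/L.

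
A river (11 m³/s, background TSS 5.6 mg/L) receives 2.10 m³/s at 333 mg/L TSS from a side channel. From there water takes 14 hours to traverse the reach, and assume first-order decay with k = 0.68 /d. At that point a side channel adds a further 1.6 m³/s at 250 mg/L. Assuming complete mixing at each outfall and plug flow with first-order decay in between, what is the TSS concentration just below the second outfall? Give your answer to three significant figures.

62.0 mg/L

Flow-weighted average: C = (11.00·5.600 + 2.100·333.0) / 13.10 = 760.9/13.10 = 58.08 mg/L; combined flow 13.10 m³/s.
Applying C = C₀e^(−kt): 58.08 × 0.6726 = 39.06 mg/L.
At the second outfall, C = (13.10·39.06 + 1.600·250.0) / (13.10 + 1.600) = 62.02 mg/L.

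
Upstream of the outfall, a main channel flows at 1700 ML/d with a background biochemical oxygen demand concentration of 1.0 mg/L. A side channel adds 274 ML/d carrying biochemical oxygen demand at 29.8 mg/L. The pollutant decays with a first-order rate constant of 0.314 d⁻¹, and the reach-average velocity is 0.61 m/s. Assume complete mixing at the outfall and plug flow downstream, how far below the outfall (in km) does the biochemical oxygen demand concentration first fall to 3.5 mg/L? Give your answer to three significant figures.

Flow-weighted average: C = (1700·1.000 + 274.0·29.80) / 1974 = 9865/1974 = 4.998 mg/L.
Set 4.998·exp(−k·t) = 3.5 → t = ln(4.998/3.5)/k = 98010 s = 27.22 h.
Distance = v·t = 0.61·98010 = 59790 m = 59.79 km.

59.8 km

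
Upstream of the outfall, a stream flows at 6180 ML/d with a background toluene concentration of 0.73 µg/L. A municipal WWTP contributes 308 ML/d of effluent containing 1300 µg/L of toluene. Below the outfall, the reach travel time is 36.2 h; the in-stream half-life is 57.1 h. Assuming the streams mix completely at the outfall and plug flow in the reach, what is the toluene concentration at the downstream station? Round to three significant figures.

Flow-weighted average: C = (6180·0.7300 + 308.0·1300) / 6488 = 404900/6488 = 62.41 µg/L.
Half-life 57.1 h → k = ln 2 / 57.1 = 0.01214 h⁻¹ = 0.2913 d⁻¹.
Decay over the reach: 62.41·exp(−kt) = 62.41·0.6444 = 40.22 µg/L.

40.2 µg/L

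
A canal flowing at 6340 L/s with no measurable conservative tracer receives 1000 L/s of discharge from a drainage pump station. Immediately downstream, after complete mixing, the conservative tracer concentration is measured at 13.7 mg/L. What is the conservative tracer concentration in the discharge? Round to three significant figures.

101 mg/L

Mass balance: 6340·0 + 1000·Cₑ = 7340·13.70
→ Cₑ = (7340·13.70 − 6340·0) / 1000 = 100.6 mg/L.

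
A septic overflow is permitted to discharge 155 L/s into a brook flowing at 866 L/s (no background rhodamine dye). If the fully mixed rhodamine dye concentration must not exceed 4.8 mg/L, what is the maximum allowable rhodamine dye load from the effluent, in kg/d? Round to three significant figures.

423 kg/d

Mass balance at the limit: 866.0·0 + 155.0·Cₑ = 1021·4.8 → Cₑ = 31.62 mg/L.
155.0 L/s = 0.1550 m³/s. Load = 0.1550 m³/s × 31.62 g/m³ × 86 400 s/d = 423.4 kg/d.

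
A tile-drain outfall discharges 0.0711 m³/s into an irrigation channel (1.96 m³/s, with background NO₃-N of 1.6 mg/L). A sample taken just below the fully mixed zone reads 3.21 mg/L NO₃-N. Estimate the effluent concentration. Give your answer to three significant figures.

Mass balance: 1.960·1.600 + 0.07110·Cₑ = 2.031·3.210
→ Cₑ = (2.031·3.210 − 1.960·1.600) / 0.07110 = 47.59 mg/L.

47.6 mg/L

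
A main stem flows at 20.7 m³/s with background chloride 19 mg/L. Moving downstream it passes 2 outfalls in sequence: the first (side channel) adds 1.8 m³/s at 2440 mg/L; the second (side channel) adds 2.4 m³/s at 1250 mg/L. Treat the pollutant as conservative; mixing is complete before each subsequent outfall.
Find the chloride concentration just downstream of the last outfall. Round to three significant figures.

Outfall 1: combined Q = 22.50 m³/s; C = (20.70·19.00 + 1.800·2440)/22.50 = 212.7 mg/L.
Outfall 2: combined Q = 24.90 m³/s; C = (22.50·212.7 + 2.400·1250)/24.90 = 312.7 mg/L.

313 mg/L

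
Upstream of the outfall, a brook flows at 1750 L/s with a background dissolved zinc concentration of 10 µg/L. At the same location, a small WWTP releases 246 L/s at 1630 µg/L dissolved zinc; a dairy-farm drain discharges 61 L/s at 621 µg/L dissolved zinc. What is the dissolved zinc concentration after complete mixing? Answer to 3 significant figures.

222 µg/L

Mixed concentration C = ΣQC/ΣQ = (1750·10.00 + 246.0·1630 + 61.00·621.0) / 2057 = 456400/2057 = 221.9 µg/L.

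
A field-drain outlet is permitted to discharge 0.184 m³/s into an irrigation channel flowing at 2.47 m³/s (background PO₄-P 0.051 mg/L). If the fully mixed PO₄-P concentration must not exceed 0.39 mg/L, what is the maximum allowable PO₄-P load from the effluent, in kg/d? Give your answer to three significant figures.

78.5 kg/d

Mass balance at the limit: 2.470·0.05100 + 0.1840·Cₑ = 2.654·0.39 → Cₑ = 4.941 mg/L.
Load = 0.1840 m³/s × 4.941 g/m³ × 86 400 s/d = 78.55 kg/d.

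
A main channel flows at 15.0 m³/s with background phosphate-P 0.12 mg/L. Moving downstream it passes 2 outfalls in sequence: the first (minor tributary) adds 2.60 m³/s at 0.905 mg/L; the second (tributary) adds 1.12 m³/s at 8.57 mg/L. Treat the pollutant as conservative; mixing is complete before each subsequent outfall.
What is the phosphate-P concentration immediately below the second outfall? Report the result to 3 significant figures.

After outfall 1: Q = 15.00 + 2.600 = 17.60 m³/s; C = (15.00·0.1200 + 2.600·0.9050)/17.60 = 0.2360 mg/L.
After outfall 2: Q = 17.60 + 1.120 = 18.72 m³/s; C = (17.60·0.2360 + 1.120·8.570)/18.72 = 0.7346 mg/L.

0.735 mg/L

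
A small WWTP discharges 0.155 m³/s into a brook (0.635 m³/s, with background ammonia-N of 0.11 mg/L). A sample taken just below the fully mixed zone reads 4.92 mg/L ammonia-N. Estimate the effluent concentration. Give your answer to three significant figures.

Mass balance: 0.6350·0.1100 + 0.1550·Cₑ = 0.7900·4.920
→ Cₑ = (0.7900·4.920 − 0.6350·0.1100) / 0.1550 = 24.63 mg/L.

24.6 mg/L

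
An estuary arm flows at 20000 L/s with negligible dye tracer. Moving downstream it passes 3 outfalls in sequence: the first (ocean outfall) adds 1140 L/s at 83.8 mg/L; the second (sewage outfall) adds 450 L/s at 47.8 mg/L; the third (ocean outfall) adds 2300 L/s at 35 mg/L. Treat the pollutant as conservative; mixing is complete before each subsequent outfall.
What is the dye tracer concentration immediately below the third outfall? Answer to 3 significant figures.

Outfall 1: combined Q = 21140 L/s; C = (20000·0 + 1140·83.80)/21140 = 4.519 mg/L.
Outfall 2: combined Q = 21590 L/s; C = (21140·4.519 + 450.0·47.80)/21590 = 5.421 mg/L.
Outfall 3: combined Q = 23890 L/s; C = (21590·5.421 + 2300·35.00)/23890 = 8.269 mg/L.

8.27 mg/L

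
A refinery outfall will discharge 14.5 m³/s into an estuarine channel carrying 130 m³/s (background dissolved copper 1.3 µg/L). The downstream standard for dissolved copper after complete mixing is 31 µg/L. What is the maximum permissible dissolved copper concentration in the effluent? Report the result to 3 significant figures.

297 µg/L

At the limit, (Qr·Cr + Qe·Cₑ)/(Qr + Qe) = 31:
Cₑ = (144.5·31 − 130.0·1.300) / 14.50 = 297.3 µg/L.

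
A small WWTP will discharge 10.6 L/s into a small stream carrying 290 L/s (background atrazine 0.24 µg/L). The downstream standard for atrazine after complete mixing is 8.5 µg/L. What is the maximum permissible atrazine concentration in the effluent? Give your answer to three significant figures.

At the limit, (Qr·Cr + Qe·Cₑ)/(Qr + Qe) = 8.5:
Cₑ = (300.6·8.5 − 290.0·0.2400) / 10.60 = 234.5 µg/L.

234 µg/L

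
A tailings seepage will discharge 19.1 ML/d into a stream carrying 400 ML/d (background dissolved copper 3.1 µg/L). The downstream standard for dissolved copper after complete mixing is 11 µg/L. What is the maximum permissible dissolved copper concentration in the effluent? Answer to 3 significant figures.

At the limit, (Qr·Cr + Qe·Cₑ)/(Qr + Qe) = 11:
Cₑ = (419.1·11 − 400.0·3.100) / 19.10 = 176.4 µg/L.

176 µg/L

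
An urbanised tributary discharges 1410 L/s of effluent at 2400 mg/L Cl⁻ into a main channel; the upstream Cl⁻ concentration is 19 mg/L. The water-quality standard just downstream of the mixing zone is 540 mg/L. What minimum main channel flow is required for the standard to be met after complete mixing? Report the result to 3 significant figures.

Set C_mix = 540: (Q·19.00 + 1410·2400) / (Q + 1410) = 540
→ Q = 1410·(2400 − 540)/(540 − 19.00) = 5034 L/s.

5030 L/s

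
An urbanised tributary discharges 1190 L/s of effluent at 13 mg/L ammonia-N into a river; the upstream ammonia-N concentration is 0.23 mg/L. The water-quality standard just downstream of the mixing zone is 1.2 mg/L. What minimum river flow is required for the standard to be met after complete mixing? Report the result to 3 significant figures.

Set C_mix = 1.2: (Q·0.2300 + 1190·13.00) / (Q + 1190) = 1.2
→ Q = 1190·(13.00 − 1.2)/(1.2 − 0.2300) = 14480 L/s.

14500 L/s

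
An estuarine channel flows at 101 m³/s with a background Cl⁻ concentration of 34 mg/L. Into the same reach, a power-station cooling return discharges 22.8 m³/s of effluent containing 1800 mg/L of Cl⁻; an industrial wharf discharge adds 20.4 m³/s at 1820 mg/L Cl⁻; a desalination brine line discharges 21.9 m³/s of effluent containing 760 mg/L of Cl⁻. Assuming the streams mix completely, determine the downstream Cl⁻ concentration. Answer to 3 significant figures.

Mixed concentration C = ΣQC/ΣQ = (101.0·34.00 + 22.80·1800 + 20.40·1820 + 21.90·760.0) / 166.1 = 98250/166.1 = 591.5 mg/L.

591 mg/L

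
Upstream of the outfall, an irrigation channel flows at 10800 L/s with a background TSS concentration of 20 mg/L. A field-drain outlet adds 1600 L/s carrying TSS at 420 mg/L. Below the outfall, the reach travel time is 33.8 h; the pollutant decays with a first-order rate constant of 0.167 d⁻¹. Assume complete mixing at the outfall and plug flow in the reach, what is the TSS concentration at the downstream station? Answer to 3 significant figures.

After mixing, C = (10800·20.00 + 1600·420.0) / 12400 = 888000/12400 = 71.61 mg/L.
First-order decay: C = 71.61·exp(−k·t) = 71.61·0.7904 = 56.60 mg/L.

56.6 mg/L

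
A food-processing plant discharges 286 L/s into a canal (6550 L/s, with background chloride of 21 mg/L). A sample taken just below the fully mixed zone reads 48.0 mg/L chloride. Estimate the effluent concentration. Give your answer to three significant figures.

666 mg/L

Mass balance: 6550·21.00 + 286.0·Cₑ = 6836·48.00
→ Cₑ = (6836·48.00 − 6550·21.00) / 286.0 = 666.4 mg/L.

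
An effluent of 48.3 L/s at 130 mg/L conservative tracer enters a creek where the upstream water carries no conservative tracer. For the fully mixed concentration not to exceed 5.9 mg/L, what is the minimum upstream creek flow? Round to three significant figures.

1020 L/s

Set C_mix = 5.9: (Q·0 + 48.30·130.0) / (Q + 48.30) = 5.9
→ Q = 48.30·(130.0 − 5.9)/(5.9 − 0) = 1016 L/s.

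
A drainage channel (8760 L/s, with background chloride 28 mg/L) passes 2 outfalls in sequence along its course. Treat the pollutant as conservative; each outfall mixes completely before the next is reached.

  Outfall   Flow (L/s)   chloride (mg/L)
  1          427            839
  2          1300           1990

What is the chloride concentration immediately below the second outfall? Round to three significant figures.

304 mg/L

After outfall 1: Q = 8760 + 427.0 = 9187 L/s; C = (8760·28.00 + 427.0·839.0)/9187 = 65.69 mg/L.
After outfall 2: Q = 9187 + 1300 = 10490 L/s; C = (9187·65.69 + 1300·1990)/10490 = 304.2 mg/L.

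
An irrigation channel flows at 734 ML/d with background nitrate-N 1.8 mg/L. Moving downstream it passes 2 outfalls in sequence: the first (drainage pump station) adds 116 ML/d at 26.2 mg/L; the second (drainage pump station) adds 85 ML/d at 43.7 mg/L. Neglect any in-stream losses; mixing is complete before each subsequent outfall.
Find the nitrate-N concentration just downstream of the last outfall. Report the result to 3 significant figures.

8.64 mg/L

Below outfall 1: Q → 850.0 ML/d, C = (734.0·1.800 + 116.0·26.20)/850.0 = 5.130 mg/L.
Below outfall 2: Q → 935.0 ML/d, C = (850.0·5.130 + 85.00·43.70)/935.0 = 8.636 mg/L.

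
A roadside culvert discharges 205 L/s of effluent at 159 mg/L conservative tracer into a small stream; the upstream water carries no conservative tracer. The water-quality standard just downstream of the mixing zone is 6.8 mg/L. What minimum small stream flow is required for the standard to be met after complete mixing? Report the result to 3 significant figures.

Set C_mix = 6.8: (Q·0 + 205.0·159.0) / (Q + 205.0) = 6.8
→ Q = 205.0·(159.0 − 6.8)/(6.8 − 0) = 4588 L/s.

4590 L/s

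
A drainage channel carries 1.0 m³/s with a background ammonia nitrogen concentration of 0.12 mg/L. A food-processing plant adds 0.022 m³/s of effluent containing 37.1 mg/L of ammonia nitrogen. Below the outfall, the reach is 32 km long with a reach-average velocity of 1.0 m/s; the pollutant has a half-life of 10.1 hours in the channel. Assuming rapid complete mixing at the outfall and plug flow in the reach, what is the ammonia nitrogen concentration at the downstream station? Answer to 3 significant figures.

Mass balance: C = (1.000·0.1200 + 0.02200·37.10) / 1.022 = 0.9362/1.022 = 0.9160 mg/L.
Travel time t = 32·1000 / 1.0 = 32000 s = 8.889 h.
Half-life 10.1 h → k = ln 2 / 10.1 = 0.06863 h⁻¹ = 1.647 d⁻¹.
First-order decay: C = 0.9160·exp(−k·t) = 0.9160·0.5433 = 0.4977 mg/L.

0.498 mg/L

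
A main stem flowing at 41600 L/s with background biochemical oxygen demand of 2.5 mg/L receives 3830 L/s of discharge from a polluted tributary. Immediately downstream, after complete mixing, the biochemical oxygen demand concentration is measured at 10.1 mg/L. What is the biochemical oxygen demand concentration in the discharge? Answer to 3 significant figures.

Mass balance: 41600·2.500 + 3830·Cₑ = 45430·10.10
→ Cₑ = (45430·10.10 − 41600·2.500) / 3830 = 92.65 mg/L.

92.6 mg/L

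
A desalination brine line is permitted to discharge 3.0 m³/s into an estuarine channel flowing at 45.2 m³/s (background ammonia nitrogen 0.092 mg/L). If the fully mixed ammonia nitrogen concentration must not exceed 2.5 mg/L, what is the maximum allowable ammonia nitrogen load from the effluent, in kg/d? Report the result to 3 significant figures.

10100 kg/d

Mass balance at the limit: 45.20·0.09200 + 3.000·Cₑ = 48.20·2.5 → Cₑ = 38.78 mg/L.
Load = 3.000 m³/s × 38.78 g/m³ × 86 400 s/d = 10050 kg/d.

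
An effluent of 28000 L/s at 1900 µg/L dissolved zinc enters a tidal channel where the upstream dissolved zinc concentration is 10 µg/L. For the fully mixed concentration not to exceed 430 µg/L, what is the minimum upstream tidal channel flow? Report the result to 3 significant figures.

98000 L/s

Set C_mix = 430: (Q·10.00 + 28000·1900) / (Q + 28000) = 430
→ Q = 28000·(1900 − 430)/(430 − 10.00) = 98000 L/s.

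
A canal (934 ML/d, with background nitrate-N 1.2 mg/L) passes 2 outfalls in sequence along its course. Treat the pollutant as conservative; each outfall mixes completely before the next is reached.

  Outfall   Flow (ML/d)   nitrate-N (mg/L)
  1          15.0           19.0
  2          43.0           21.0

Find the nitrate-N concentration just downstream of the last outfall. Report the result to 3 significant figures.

2.33 mg/L

Below outfall 1: Q → 949.0 ML/d, C = (934.0·1.200 + 15.00·19.00)/949.0 = 1.481 mg/L.
Below outfall 2: Q → 992.0 ML/d, C = (949.0·1.481 + 43.00·21.00)/992.0 = 2.327 mg/L.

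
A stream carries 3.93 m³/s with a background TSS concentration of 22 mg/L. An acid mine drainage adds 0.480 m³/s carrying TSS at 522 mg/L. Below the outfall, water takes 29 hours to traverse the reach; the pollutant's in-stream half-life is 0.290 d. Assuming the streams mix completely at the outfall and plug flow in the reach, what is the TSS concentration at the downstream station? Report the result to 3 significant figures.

Flow-weighted average: C = (3.930·22.00 + 0.4800·522.0) / 4.410 = 337.0/4.410 = 76.42 mg/L.
Half-life 0.290 d → k = ln 2 / 0.290 = 2.390 d⁻¹.
After decay, C = 76.42 × e^(−kt) = 76.42 × 0.05568 = 4.255 mg/L.

4.26 mg/L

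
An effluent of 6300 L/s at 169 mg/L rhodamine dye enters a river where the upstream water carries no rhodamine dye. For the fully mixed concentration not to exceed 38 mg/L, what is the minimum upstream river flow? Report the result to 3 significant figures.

21700 L/s

Set C_mix = 38: (Q·0 + 6300·169.0) / (Q + 6300) = 38
→ Q = 6300·(169.0 − 38)/(38 − 0) = 21720 L/s.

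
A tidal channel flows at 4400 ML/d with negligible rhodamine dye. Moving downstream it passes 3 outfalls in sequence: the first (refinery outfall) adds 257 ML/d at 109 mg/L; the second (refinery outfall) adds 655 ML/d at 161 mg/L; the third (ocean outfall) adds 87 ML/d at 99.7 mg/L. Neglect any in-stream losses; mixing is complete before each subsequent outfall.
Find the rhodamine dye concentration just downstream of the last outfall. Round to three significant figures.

26.3 mg/L

Below outfall 1: Q → 4657 ML/d, C = (4400·0 + 257.0·109.0)/4657 = 6.015 mg/L.
Below outfall 2: Q → 5312 ML/d, C = (4657·6.015 + 655.0·161.0)/5312 = 25.13 mg/L.
Below outfall 3: Q → 5399 ML/d, C = (5312·25.13 + 87.00·99.70)/5399 = 26.33 mg/L.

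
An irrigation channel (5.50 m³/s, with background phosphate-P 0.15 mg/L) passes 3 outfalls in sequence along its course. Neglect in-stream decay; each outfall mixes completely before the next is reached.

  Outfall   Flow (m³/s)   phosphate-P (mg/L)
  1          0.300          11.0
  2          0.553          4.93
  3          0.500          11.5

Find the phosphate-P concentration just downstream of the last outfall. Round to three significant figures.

Outfall 1: combined Q = 5.800 m³/s; C = (5.500·0.1500 + 0.3000·11.00)/5.800 = 0.7112 mg/L.
Outfall 2: combined Q = 6.353 m³/s; C = (5.800·0.7112 + 0.5530·4.930)/6.353 = 1.078 mg/L.
Outfall 3: combined Q = 6.853 m³/s; C = (6.353·1.078 + 0.5000·11.50)/6.853 = 1.839 mg/L.

1.84 mg/L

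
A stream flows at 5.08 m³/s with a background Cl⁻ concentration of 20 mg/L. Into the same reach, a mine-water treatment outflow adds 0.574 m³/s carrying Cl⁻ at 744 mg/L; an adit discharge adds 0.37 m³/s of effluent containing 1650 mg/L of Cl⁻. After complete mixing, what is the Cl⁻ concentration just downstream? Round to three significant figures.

After mixing, C = (5.080·20.00 + 0.5740·744.0 + 0.3700·1650) / 6.024 = 1139/6.024 = 189.1 mg/L.

189 mg/L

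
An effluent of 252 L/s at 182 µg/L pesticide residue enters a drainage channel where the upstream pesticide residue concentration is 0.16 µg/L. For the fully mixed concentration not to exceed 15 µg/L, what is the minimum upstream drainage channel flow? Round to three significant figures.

2840 L/s

Set C_mix = 15: (Q·0.1600 + 252.0·182.0) / (Q + 252.0) = 15
→ Q = 252.0·(182.0 − 15)/(15 − 0.1600) = 2836 L/s.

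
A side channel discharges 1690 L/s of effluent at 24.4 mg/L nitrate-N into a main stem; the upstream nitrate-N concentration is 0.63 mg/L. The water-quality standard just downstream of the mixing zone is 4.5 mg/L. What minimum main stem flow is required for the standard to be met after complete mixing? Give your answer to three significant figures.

Set C_mix = 4.5: (Q·0.6300 + 1690·24.40) / (Q + 1690) = 4.5
→ Q = 1690·(24.40 − 4.5)/(4.5 − 0.6300) = 8690 L/s.

8690 L/s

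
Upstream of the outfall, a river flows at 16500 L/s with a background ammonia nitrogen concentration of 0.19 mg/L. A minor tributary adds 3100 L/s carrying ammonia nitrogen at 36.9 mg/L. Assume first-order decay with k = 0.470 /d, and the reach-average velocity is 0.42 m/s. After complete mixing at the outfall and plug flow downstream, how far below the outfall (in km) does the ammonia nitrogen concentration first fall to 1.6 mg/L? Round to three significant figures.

102 km

Flow-weighted average: C = (16500·0.1900 + 3100·36.90) / 19600 = 117500/19600 = 5.996 mg/L.
Set 5.996·exp(−k·t) = 1.6 → t = ln(5.996/1.6)/k = 242900 s = 67.46 h.
Distance = v·t = 0.42·242900 = 102000 m = 102.0 km.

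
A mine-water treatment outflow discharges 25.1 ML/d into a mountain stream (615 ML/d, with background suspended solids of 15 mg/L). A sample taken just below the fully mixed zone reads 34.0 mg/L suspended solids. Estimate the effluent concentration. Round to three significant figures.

500 mg/L

Mass balance: 615.0·15.00 + 25.10·Cₑ = 640.1·34.00
→ Cₑ = (640.1·34.00 − 615.0·15.00) / 25.10 = 499.5 mg/L.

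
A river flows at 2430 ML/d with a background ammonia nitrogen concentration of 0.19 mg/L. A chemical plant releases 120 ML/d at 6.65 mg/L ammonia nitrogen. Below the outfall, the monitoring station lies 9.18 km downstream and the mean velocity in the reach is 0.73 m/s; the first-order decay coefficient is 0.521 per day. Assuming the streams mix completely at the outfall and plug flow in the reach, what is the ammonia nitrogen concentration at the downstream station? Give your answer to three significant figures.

0.458 mg/L

Conservation of mass: C = (2430·0.1900 + 120.0·6.650) / 2550 = 1260/2550 = 0.4940 mg/L.
Travel time t = 9.18·1000 / 0.73 = 12580 s = 3.493 h.
After decay, C = 0.4940 × e^(−kt) = 0.4940 × 0.9270 = 0.4579 mg/L.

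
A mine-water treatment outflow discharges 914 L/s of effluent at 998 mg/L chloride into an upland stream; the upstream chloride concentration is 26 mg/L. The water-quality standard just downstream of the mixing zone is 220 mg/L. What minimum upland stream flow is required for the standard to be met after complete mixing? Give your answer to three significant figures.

3670 L/s

Set C_mix = 220: (Q·26.00 + 914.0·998.0) / (Q + 914.0) = 220
→ Q = 914.0·(998.0 − 220)/(220 − 26.00) = 3665 L/s.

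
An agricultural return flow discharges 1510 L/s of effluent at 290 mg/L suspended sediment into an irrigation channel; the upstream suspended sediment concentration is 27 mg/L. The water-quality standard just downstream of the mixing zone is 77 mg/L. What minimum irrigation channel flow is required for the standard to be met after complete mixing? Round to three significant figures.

Set C_mix = 77: (Q·27.00 + 1510·290.0) / (Q + 1510) = 77
→ Q = 1510·(290.0 − 77)/(77 − 27.00) = 6433 L/s.

6430 L/s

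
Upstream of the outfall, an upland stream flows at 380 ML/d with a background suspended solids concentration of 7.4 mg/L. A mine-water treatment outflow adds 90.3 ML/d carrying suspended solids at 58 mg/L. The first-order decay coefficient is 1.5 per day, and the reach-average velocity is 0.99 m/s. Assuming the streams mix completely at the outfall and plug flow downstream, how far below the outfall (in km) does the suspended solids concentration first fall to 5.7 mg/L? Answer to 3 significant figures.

62.7 km

After mixing, C = (380.0·7.400 + 90.30·58.00) / 470.3 = 8049/470.3 = 17.12 mg/L.
Set 17.12·exp(−k·t) = 5.7 → t = ln(17.12/5.7)/k = 63330 s = 17.59 h.
Distance = v·t = 0.99·63330 = 62700 m = 62.70 km.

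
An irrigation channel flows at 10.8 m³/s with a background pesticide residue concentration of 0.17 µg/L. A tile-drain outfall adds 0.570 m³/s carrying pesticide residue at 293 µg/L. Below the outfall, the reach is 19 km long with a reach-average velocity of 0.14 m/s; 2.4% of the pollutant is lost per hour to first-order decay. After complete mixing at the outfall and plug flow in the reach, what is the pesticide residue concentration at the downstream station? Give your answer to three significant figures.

5.94 µg/L

Conservation of mass: C = (10.80·0.1700 + 0.5700·293.0) / 11.37 = 168.8/11.37 = 14.85 µg/L.
Travel time t = 19·1000 / 0.14 = 135700 s = 37.70 h.
2.4%/h lost → k = −ln(1 − 0.024) = 0.02429 h⁻¹.
After decay, C = 14.85 × e^(−kt) = 14.85 × 0.4002 = 5.943 µg/L.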